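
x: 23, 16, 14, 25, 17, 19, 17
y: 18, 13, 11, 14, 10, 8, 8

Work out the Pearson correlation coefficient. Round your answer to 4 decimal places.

n = 7, Σx = 131, Σy = 82, Σx² = 2545, Σy² = 1038, Σxy = 1584
nΣxy − ΣxΣy = 11088 − 10742 = 346
nΣx² − (Σx)² = 17815 − 17161 = 654; nΣy² − (Σy)² = 7266 − 6724 = 542
r = 346 / √(654 × 542) = 346 / 595.3722 ≈ 0.5811

0.5811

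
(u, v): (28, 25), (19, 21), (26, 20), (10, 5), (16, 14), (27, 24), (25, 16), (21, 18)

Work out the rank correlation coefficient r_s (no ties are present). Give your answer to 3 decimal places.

Rank u: 8, 3, 6, 1, 2, 7, 5, 4
Rank v: 8, 6, 5, 1, 2, 7, 3, 4
d = rank(u) − rank(v): 0, -3, 1, 0, 0, 0, 2, 0; Σd² = 14
ρ = 1 − 6Σd² / [n(n²−1)] = 1 − 6×14 / (8×63) = 1 − 84/504 ≈ 0.833

0.833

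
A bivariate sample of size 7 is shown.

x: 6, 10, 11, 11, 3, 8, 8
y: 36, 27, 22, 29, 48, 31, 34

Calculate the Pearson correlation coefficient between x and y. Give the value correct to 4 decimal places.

-0.9521

n = 7, Σx = 57, Σy = 227, Σx² = 515, Σy² = 7771, Σxy = 1711
nΣxy − ΣxΣy = 11977 − 12939 = -962
nΣx² − (Σx)² = 3605 − 3249 = 356; nΣy² − (Σy)² = 54397 − 51529 = 2868
r = -962 / √(356 × 2868) = -962 / 1010.4494 ≈ -0.9521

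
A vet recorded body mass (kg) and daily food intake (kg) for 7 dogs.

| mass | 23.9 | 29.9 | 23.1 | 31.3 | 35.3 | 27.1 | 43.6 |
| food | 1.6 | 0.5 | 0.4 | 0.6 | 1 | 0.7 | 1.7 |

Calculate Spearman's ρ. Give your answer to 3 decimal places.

Rank mass: 2, 4, 1, 5, 6, 3, 7
Rank food: 6, 2, 1, 3, 5, 4, 7
d = rank(mass) − rank(food): -4, 2, 0, 2, 1, -1, 0; Σd² = 26
ρ = 1 − 6Σd² / [n(n²−1)] = 1 − 6×26 / (7×48) = 1 − 156/336 ≈ 0.536

0.536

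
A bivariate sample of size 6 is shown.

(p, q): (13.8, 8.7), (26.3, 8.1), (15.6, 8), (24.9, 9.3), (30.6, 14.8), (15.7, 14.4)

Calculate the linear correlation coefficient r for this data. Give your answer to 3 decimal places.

n = 6, Σp = 126.9, Σq = 63.3, Σp² = 2928.35, Σq² = 718.19, Σpq = 1368.42
nΣpq − ΣpΣq = 8210.52 − 8032.77 = 177.75
nΣp² − (Σp)² = 17570.1 − 16103.61 = 1466.49; nΣq² − (Σq)² = 4309.14 − 4006.89 = 302.25
r = 177.75 / √(1466.49 × 302.25) = 177.75 / 665.7677 ≈ 0.267

0.267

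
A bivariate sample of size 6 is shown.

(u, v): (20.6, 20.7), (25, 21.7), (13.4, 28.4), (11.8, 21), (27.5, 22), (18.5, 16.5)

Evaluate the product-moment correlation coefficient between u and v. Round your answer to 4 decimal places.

-0.2433

n = 6, Σu = 116.8, Σv = 130.3, Σu² = 2466.66, Σv² = 2903.19, Σuv = 2507.53
nΣuv − ΣuΣv = 15045.18 − 15219.04 = -173.86
nΣu² − (Σu)² = 14799.96 − 13642.24 = 1157.72; nΣv² − (Σv)² = 17419.14 − 16978.09 = 441.05
r = -173.86 / √(1157.72 × 441.05) = -173.86 / 714.5715 ≈ -0.2433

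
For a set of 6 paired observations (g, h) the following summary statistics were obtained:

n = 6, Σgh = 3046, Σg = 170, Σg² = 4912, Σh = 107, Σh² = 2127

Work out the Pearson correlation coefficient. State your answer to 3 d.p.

0.099

r = (nΣgh − ΣgΣh) / √[(nΣg² − (Σg)²)(nΣh² − (Σh)²)]
Numerator: 6×3046 − 170×107 = 86
Denominator: √[(29472 − 28900)(12762 − 11449)] = √[572 × 1313] = 866.6233
r = 86 / 866.6233 ≈ 0.099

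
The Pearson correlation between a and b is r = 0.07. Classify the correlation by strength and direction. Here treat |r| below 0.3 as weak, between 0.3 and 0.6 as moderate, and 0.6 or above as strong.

weak positive

r = 0.07 > 0 so the relationship is positive.
|r| = 0.07, which falls in the weak range.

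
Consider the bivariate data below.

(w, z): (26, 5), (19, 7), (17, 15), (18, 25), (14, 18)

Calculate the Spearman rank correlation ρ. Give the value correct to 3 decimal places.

Rank w: 5, 4, 2, 3, 1
Rank z: 1, 2, 3, 5, 4
d = rank(w) − rank(z): 4, 2, -1, -2, -3; Σd² = 34
ρ = 1 − 6Σd² / [n(n²−1)] = 1 − 6×34 / (5×24) = 1 − 204/120 ≈ -0.700

-0.700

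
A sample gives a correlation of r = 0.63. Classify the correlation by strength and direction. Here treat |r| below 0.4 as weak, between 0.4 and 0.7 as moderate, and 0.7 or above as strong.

moderate positive

r = 0.63 > 0 so the relationship is positive.
|r| = 0.63, which falls in the moderate range.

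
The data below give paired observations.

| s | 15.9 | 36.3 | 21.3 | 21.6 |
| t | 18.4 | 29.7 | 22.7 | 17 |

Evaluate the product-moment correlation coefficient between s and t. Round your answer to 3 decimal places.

0.894

n = 4, Σs = 95.1, Σt = 87.8, Σs² = 2490.75, Σt² = 2024.94, Σst = 2221.38
nΣst − ΣsΣt = 8885.52 − 8349.78 = 535.74
nΣs² − (Σs)² = 9963 − 9044.01 = 918.99; nΣt² − (Σt)² = 8099.76 − 7708.84 = 390.92
r = 535.74 / √(918.99 × 390.92) = 535.74 / 599.3760 ≈ 0.894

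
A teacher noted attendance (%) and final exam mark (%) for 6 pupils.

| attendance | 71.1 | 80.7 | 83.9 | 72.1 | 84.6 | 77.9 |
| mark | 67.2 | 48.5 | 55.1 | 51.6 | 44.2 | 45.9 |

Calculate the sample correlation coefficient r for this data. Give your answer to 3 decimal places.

-0.597

n = 6, Σx = 470.3, Σy = 312.5, Σx² = 37030.89, Σy² = 16627.11, Σxy = 24350.05
nΣxy − ΣxΣy = 146100.3 − 146968.75 = -868.45
nΣx² − (Σx)² = 222185.34 − 221182.09 = 1003.25; nΣy² − (Σy)² = 99762.66 − 97656.25 = 2106.41
r = -868.45 / √(1003.25 × 2106.41) = -868.45 / 1453.7042 ≈ -0.597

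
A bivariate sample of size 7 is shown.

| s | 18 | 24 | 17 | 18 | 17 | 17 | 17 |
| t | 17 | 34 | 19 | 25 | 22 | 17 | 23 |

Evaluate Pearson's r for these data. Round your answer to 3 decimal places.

0.855

n = 7, Σs = 128, Σt = 157, Σs² = 2380, Σt² = 3733, Σst = 2949
nΣst − ΣsΣt = 20643 − 20096 = 547
nΣs² − (Σs)² = 16660 − 16384 = 276; nΣt² − (Σt)² = 26131 − 24649 = 1482
r = 547 / √(276 × 1482) = 547 / 639.5561 ≈ 0.855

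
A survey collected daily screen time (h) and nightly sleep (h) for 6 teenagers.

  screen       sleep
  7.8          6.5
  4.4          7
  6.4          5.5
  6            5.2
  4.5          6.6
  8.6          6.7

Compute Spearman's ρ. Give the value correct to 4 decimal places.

-0.2000

Rank screen: 5, 1, 4, 3, 2, 6
Rank sleep: 3, 6, 2, 1, 4, 5
d = rank(screen) − rank(sleep): 2, -5, 2, 2, -2, 1; Σd² = 42
ρ = 1 − 6Σd² / [n(n²−1)] = 1 − 6×42 / (6×35) = 1 − 252/210 ≈ -0.2000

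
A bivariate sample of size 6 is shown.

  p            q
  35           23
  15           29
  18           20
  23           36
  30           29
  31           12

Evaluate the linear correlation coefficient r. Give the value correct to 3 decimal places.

-0.316

n = 6, Σp = 152, Σq = 149, Σp² = 4164, Σq² = 4051, Σpq = 3670
nΣpq − ΣpΣq = 22020 − 22648 = -628
nΣp² − (Σp)² = 24984 − 23104 = 1880; nΣq² − (Σq)² = 24306 − 22201 = 2105
r = -628 / √(1880 × 2105) = -628 / 1989.3215 ≈ -0.316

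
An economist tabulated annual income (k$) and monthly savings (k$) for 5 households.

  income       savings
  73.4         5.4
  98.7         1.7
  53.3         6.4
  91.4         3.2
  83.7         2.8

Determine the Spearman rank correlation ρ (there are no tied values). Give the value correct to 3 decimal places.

Rank income: 2, 5, 1, 4, 3
Rank savings: 4, 1, 5, 3, 2
d = rank(income) − rank(savings): -2, 4, -4, 1, 1; Σd² = 38
ρ = 1 − 6Σd² / [n(n²−1)] = 1 − 6×38 / (5×24) = 1 − 228/120 ≈ -0.900

-0.900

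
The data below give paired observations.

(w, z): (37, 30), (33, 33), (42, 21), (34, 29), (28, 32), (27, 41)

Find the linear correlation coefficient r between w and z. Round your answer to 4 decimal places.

-0.8853

n = 6, Σw = 201, Σz = 186, Σw² = 6891, Σz² = 5976, Σwz = 6070
nΣwz − ΣwΣz = 36420 − 37386 = -966
nΣw² − (Σw)² = 41346 − 40401 = 945; nΣz² − (Σz)² = 35856 − 34596 = 1260
r = -966 / √(945 × 1260) = -966 / 1091.1920 ≈ -0.8853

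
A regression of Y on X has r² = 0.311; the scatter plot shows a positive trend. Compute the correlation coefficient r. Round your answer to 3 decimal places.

0.558

|r| = √0.311 = 0.558
The association is positive, so r = 0.558.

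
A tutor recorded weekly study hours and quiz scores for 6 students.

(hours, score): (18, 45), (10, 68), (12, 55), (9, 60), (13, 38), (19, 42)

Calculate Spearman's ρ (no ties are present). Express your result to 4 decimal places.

-0.7714

Rank hours: 5, 2, 3, 1, 4, 6
Rank score: 3, 6, 4, 5, 1, 2
d = rank(hours) − rank(score): 2, -4, -1, -4, 3, 4; Σd² = 62
ρ = 1 − 6Σd² / [n(n²−1)] = 1 − 6×62 / (6×35) = 1 − 372/210 ≈ -0.7714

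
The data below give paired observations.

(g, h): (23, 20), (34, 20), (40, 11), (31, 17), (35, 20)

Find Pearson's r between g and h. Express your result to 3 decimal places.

-0.630

n = 5, Σg = 163, Σh = 88, Σg² = 5471, Σh² = 1610, Σgh = 2807
nΣgh − ΣgΣh = 14035 − 14344 = -309
nΣg² − (Σg)² = 27355 − 26569 = 786; nΣh² − (Σh)² = 8050 − 7744 = 306
r = -309 / √(786 × 306) = -309 / 490.4243 ≈ -0.630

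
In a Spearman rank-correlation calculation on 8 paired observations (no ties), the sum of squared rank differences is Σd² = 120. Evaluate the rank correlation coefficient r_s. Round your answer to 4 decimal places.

ρ = 1 − 6Σd² / [n(n²−1)] = 1 − 6×120 / (8×63)
  = 1 − 720/504 = 1 − 1.42857 ≈ -0.4286

-0.4286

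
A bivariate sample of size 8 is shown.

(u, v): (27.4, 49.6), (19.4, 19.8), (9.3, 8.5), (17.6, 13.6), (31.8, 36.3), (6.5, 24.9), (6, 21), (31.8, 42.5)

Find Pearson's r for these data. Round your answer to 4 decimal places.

0.7400

n = 8, Σu = 149.8, Σv = 216.2, Σu² = 3624.1, Σv² = 7294.36, Σuv = 4855.26
nΣuv − ΣuΣv = 38842.08 − 32386.76 = 6455.32
nΣu² − (Σu)² = 28992.8 − 22440.04 = 6552.76; nΣv² − (Σv)² = 58354.88 − 46742.44 = 11612.44
r = 6455.32 / √(6552.76 × 11612.44) = 6455.32 / 8723.1607 ≈ 0.7400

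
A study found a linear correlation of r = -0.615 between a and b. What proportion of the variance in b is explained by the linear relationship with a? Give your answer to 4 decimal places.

r² = (-0.615)² = 0.3782

0.3782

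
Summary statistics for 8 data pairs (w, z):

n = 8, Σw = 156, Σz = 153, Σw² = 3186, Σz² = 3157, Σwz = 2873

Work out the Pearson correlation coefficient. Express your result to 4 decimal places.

r = (nΣwz − ΣwΣz) / √[(nΣw² − (Σw)²)(nΣz² − (Σz)²)]
Numerator: 8×2873 − 156×153 = -884
Denominator: √[(25488 − 24336)(25256 − 23409)] = √[1152 × 1847] = 1458.6789
r = -884 / 1458.6789 ≈ -0.6060

-0.6060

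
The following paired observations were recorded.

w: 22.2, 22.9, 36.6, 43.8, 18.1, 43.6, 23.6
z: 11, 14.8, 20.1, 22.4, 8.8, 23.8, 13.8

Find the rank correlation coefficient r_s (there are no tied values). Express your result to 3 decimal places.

Rank w: 2, 3, 5, 7, 1, 6, 4
Rank z: 2, 4, 5, 6, 1, 7, 3
d = rank(w) − rank(z): 0, -1, 0, 1, 0, -1, 1; Σd² = 4
ρ = 1 − 6Σd² / [n(n²−1)] = 1 − 6×4 / (7×48) = 1 − 24/336 ≈ 0.929

0.929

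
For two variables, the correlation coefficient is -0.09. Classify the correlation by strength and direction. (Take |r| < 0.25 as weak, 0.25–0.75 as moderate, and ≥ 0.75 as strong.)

weak negative

r = -0.09 < 0 so the relationship is negative.
|r| = 0.09, which falls in the weak range.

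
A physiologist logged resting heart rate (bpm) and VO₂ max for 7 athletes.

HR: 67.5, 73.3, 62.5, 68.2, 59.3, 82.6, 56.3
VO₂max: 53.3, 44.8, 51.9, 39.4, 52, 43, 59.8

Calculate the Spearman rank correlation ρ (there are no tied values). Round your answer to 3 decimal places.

Rank HR: 4, 6, 3, 5, 2, 7, 1
Rank VO₂max: 6, 3, 4, 1, 5, 2, 7
d = rank(HR) − rank(VO₂max): -2, 3, -1, 4, -3, 5, -6; Σd² = 100
ρ = 1 − 6Σd² / [n(n²−1)] = 1 − 6×100 / (7×48) = 1 − 600/336 ≈ -0.786

-0.786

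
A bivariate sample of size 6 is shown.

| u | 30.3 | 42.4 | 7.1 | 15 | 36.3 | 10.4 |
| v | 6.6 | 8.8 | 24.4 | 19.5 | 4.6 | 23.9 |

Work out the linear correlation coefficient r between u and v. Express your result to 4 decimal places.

n = 6, Σu = 141.5, Σv = 87.8, Σu² = 4417.11, Σv² = 1688.98, Σuv = 1454.38
nΣuv − ΣuΣv = 8726.28 − 12423.7 = -3697.42
nΣu² − (Σu)² = 26502.66 − 20022.25 = 6480.41; nΣv² − (Σv)² = 10133.88 − 7708.84 = 2425.04
r = -3697.42 / √(6480.41 × 2425.04) = -3697.42 / 3964.2469 ≈ -0.9327

-0.9327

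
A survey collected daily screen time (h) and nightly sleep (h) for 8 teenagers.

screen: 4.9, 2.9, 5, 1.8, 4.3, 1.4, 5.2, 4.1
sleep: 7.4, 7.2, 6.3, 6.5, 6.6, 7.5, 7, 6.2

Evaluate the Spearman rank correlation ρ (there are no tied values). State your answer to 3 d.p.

-0.238

Rank screen: 6, 3, 7, 2, 5, 1, 8, 4
Rank sleep: 7, 6, 2, 3, 4, 8, 5, 1
d = rank(screen) − rank(sleep): -1, -3, 5, -1, 1, -7, 3, 3; Σd² = 104
ρ = 1 − 6Σd² / [n(n²−1)] = 1 − 6×104 / (8×63) = 1 − 624/504 ≈ -0.238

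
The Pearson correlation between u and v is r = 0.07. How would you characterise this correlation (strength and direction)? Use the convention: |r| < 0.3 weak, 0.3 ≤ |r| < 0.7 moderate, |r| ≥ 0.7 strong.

r = 0.07 > 0 so the relationship is positive.
|r| = 0.07, which falls in the weak range.

weak positive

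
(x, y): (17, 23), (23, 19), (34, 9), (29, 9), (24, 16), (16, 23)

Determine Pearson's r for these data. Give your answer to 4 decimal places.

-0.9639

n = 6, Σx = 143, Σy = 99, Σx² = 3647, Σy² = 1837, Σxy = 2147
nΣxy − ΣxΣy = 12882 − 14157 = -1275
nΣx² − (Σx)² = 21882 − 20449 = 1433; nΣy² − (Σy)² = 11022 − 9801 = 1221
r = -1275 / √(1433 × 1221) = -1275 / 1322.7596 ≈ -0.9639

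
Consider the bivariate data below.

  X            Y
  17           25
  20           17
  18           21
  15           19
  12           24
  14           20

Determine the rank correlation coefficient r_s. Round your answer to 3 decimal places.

-0.371

Rank X: 4, 6, 5, 3, 1, 2
Rank Y: 6, 1, 4, 2, 5, 3
d = rank(X) − rank(Y): -2, 5, 1, 1, -4, -1; Σd² = 48
ρ = 1 − 6Σd² / [n(n²−1)] = 1 − 6×48 / (6×35) = 1 − 288/210 ≈ -0.371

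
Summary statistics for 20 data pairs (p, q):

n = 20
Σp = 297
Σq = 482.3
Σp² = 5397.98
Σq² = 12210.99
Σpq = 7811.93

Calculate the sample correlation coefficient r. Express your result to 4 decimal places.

0.8583

r = (nΣpq − ΣpΣq) / √[(nΣp² − (Σp)²)(nΣq² − (Σq)²)]
Numerator: 20×7811.93 − 297×482.3 = 12995.5
Denominator: √[(107959.6 − 88209)(244219.8 − 232613.29)] = √[19750.6 × 11606.51] = 15140.5263
r = 12995.5 / 15140.5263 ≈ 0.8583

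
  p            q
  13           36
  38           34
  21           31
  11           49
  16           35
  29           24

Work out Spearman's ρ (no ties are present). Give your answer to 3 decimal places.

-0.829

Rank p: 2, 6, 4, 1, 3, 5
Rank q: 5, 3, 2, 6, 4, 1
d = rank(p) − rank(q): -3, 3, 2, -5, -1, 4; Σd² = 64
ρ = 1 − 6Σd² / [n(n²−1)] = 1 − 6×64 / (6×35) = 1 − 384/210 ≈ -0.829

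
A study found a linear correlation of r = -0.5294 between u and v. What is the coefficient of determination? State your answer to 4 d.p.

r² = (-0.5294)² = 0.2803

0.2803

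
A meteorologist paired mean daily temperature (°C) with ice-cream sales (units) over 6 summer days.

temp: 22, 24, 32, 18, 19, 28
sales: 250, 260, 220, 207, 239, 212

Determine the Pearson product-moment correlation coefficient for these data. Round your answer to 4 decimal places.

-0.1684

n = 6, Σx = 143, Σy = 1388, Σx² = 3553, Σy² = 323414, Σxy = 32983
nΣxy − ΣxΣy = 197898 − 198484 = -586
nΣx² − (Σx)² = 21318 − 20449 = 869; nΣy² − (Σy)² = 1940484 − 1926544 = 13940
r = -586 / √(869 × 13940) = -586 / 3480.4971 ≈ -0.1684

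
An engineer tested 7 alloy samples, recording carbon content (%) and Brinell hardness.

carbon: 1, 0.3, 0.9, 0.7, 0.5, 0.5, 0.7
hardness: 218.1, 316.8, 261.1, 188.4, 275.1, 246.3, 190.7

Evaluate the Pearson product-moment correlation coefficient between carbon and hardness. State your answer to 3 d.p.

n = 7, Σx = 4.6, Σy = 1696.5, Σx² = 3.38, Σy² = 424307.81, Σxy = 1074.2
nΣxy − ΣxΣy = 7519.4 − 7803.9 = -284.5
nΣx² − (Σx)² = 23.66 − 21.16 = 2.5; nΣy² − (Σy)² = 2970154.67 − 2878112.25 = 92042.42
r = -284.5 / √(2.5 × 92042.42) = -284.5 / 479.6937 ≈ -0.593

-0.593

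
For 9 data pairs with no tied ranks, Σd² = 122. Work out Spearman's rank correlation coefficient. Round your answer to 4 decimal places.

-0.0167

ρ = 1 − 6Σd² / [n(n²−1)] = 1 − 6×122 / (9×80)
  = 1 − 732/720 = 1 − 1.01667 ≈ -0.0167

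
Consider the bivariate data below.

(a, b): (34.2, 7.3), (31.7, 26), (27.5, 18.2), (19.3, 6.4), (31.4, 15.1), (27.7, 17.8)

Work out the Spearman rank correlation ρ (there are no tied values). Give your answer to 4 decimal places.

0.2000

Rank a: 6, 5, 2, 1, 4, 3
Rank b: 2, 6, 5, 1, 3, 4
d = rank(a) − rank(b): 4, -1, -3, 0, 1, -1; Σd² = 28
ρ = 1 − 6Σd² / [n(n²−1)] = 1 − 6×28 / (6×35) = 1 − 168/210 ≈ 0.2000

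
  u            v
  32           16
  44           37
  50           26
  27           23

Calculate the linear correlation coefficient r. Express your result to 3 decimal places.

0.574

n = 4, Σu = 153, Σv = 102, Σu² = 6189, Σv² = 2830, Σuv = 4061
nΣuv − ΣuΣv = 16244 − 15606 = 638
nΣu² − (Σu)² = 24756 − 23409 = 1347; nΣv² − (Σv)² = 11320 − 10404 = 916
r = 638 / √(1347 × 916) = 638 / 1110.7889 ≈ 0.574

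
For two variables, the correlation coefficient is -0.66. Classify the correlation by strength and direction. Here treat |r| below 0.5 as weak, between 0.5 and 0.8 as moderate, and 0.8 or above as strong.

r = -0.66 < 0 so the relationship is negative.
|r| = 0.66, which falls in the moderate range.

moderate negative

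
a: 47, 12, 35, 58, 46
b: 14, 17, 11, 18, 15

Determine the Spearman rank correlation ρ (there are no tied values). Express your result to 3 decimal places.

Rank a: 4, 1, 2, 5, 3
Rank b: 2, 4, 1, 5, 3
d = rank(a) − rank(b): 2, -3, 1, 0, 0; Σd² = 14
ρ = 1 − 6Σd² / [n(n²−1)] = 1 − 6×14 / (5×24) = 1 − 84/120 ≈ 0.300

0.300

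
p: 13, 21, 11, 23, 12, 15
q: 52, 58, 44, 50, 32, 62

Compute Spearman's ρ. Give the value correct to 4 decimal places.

Rank p: 3, 5, 1, 6, 2, 4
Rank q: 4, 5, 2, 3, 1, 6
d = rank(p) − rank(q): -1, 0, -1, 3, 1, -2; Σd² = 16
ρ = 1 − 6Σd² / [n(n²−1)] = 1 − 6×16 / (6×35) = 1 − 96/210 ≈ 0.5429

0.5429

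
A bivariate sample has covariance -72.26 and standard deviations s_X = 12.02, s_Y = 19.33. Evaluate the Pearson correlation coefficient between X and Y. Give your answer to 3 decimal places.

-0.311

r = Cov(X,Y) / (s_X · s_Y) = -72.26 / (12.02 × 19.33)
  = -72.26 / 232.3466 ≈ -0.311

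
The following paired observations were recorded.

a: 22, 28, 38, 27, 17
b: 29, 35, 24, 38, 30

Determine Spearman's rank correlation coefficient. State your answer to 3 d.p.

-0.200

Rank a: 2, 4, 5, 3, 1
Rank b: 2, 4, 1, 5, 3
d = rank(a) − rank(b): 0, 0, 4, -2, -2; Σd² = 24
ρ = 1 − 6Σd² / [n(n²−1)] = 1 − 6×24 / (5×24) = 1 − 144/120 ≈ -0.200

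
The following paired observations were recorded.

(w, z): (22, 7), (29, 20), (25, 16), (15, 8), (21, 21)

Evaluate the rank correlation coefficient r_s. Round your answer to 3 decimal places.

Rank w: 3, 5, 4, 1, 2
Rank z: 1, 4, 3, 2, 5
d = rank(w) − rank(z): 2, 1, 1, -1, -3; Σd² = 16
ρ = 1 − 6Σd² / [n(n²−1)] = 1 − 6×16 / (5×24) = 1 − 96/120 ≈ 0.200

0.200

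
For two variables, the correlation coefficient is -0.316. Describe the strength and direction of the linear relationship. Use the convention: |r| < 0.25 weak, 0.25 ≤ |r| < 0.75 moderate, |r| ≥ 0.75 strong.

r = -0.316 < 0 so the relationship is negative.
|r| = 0.316, which falls in the moderate range.

moderate negative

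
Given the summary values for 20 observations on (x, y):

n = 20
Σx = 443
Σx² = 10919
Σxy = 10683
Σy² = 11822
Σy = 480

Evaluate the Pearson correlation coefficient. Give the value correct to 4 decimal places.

r = (nΣxy − ΣxΣy) / √[(nΣx² − (Σx)²)(nΣy² − (Σy)²)]
Numerator: 20×10683 − 443×480 = 1020
Denominator: √[(218380 − 196249)(236440 − 230400)] = √[22131 × 6040] = 11561.6279
r = 1020 / 11561.6279 ≈ 0.0882

0.0882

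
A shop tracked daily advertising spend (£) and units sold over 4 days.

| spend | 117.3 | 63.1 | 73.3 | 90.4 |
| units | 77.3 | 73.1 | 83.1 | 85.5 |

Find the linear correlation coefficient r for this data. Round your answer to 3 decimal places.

n = 4, Σx = 344.1, Σy = 319, Σx² = 31285.95, Σy² = 25534.76, Σxy = 27500.33
nΣxy − ΣxΣy = 110001.32 − 109767.9 = 233.42
nΣx² − (Σx)² = 125143.8 − 118404.81 = 6738.99; nΣy² − (Σy)² = 102139.04 − 101761 = 378.04
r = 233.42 / √(6738.99 × 378.04) = 233.42 / 1596.1227 ≈ 0.146

0.146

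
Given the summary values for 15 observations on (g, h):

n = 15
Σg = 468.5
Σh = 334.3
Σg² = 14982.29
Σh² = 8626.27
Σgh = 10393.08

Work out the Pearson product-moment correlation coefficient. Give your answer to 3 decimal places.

-0.075

r = (nΣgh − ΣgΣh) / √[(nΣg² − (Σg)²)(nΣh² − (Σh)²)]
Numerator: 15×10393.08 − 468.5×334.3 = -723.35
Denominator: √[(224734.35 − 219492.25)(129394.05 − 111756.49)] = √[5242.1 × 17637.56] = 9615.5007
r = -723.35 / 9615.5007 ≈ -0.075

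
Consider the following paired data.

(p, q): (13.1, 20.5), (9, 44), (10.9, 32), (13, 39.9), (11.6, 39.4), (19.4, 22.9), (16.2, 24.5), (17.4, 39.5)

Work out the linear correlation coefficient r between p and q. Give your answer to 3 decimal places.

-0.506

n = 8, Σp = 110.6, Σq = 262.7, Σp² = 1616.54, Σq² = 9209.53, Σpq = 3517.55
nΣpq − ΣpΣq = 28140.4 − 29054.62 = -914.22
nΣp² − (Σp)² = 12932.32 − 12232.36 = 699.96; nΣq² − (Σq)² = 73676.24 − 69011.29 = 4664.95
r = -914.22 / √(699.96 × 4664.95) = -914.22 / 1807.0081 ≈ -0.506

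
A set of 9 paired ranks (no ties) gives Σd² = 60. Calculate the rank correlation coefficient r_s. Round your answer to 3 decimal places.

0.500

ρ = 1 − 6Σd² / [n(n²−1)] = 1 − 6×60 / (9×80)
  = 1 − 360/720 = 1 − 0.5000 ≈ 0.500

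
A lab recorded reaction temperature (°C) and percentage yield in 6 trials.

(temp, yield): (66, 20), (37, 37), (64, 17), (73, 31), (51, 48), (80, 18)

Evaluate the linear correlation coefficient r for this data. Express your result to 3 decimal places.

-0.667

n = 6, Σx = 371, Σy = 171, Σx² = 24151, Σy² = 5647, Σxy = 9928
nΣxy − ΣxΣy = 59568 − 63441 = -3873
nΣx² − (Σx)² = 144906 − 137641 = 7265; nΣy² − (Σy)² = 33882 − 29241 = 4641
r = -3873 / √(7265 × 4641) = -3873 / 5806.6225 ≈ -0.667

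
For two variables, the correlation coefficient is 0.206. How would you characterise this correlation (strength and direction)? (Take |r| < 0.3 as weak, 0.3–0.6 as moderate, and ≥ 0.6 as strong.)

weak positive

r = 0.206 > 0 so the relationship is positive.
|r| = 0.206, which falls in the weak range.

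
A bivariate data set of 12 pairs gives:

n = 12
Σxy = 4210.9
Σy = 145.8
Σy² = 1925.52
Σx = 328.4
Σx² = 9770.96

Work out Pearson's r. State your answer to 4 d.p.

0.6356

r = (nΣxy − ΣxΣy) / √[(nΣx² − (Σx)²)(nΣy² − (Σy)²)]
Numerator: 12×4210.9 − 328.4×145.8 = 2650.08
Denominator: √[(117251.52 − 107846.56)(23106.24 − 21257.64)] = √[9404.96 × 1848.6] = 4169.6533
r = 2650.08 / 4169.6533 ≈ 0.6356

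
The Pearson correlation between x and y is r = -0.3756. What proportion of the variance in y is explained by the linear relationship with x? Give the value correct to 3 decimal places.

0.141

r² = (-0.3756)² = 0.141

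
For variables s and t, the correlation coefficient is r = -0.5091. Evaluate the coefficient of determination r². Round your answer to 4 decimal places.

r² = (-0.5091)² = 0.2592

0.2592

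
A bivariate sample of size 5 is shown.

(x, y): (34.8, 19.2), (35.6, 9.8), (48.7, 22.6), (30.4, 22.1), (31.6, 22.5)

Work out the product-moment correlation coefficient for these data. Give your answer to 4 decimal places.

0.1012

n = 5, Σx = 181.1, Σy = 96.2, Σx² = 6772.81, Σy² = 1970.1, Σxy = 3500.5
nΣxy − ΣxΣy = 17502.5 − 17421.82 = 80.68
nΣx² − (Σx)² = 33864.05 − 32797.21 = 1066.84; nΣy² − (Σy)² = 9850.5 − 9254.44 = 596.06
r = 80.68 / √(1066.84 × 596.06) = 80.68 / 797.4338 ≈ 0.1012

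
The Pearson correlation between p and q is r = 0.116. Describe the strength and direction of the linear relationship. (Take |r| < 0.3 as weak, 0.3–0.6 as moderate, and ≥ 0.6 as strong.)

r = 0.116 > 0 so the relationship is positive.
|r| = 0.116, which falls in the weak range.

weak positive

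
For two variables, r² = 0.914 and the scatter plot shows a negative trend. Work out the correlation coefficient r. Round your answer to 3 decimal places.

-0.956

|r| = √0.914 = 0.956
The association is negative, so r = −0.956.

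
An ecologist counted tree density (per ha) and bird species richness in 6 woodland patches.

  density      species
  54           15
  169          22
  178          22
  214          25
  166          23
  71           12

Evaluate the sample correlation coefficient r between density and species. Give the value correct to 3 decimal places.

n = 6, Σx = 852, Σy = 119, Σx² = 141554, Σy² = 2491, Σxy = 18464
nΣxy − ΣxΣy = 110784 − 101388 = 9396
nΣx² − (Σx)² = 849324 − 725904 = 123420; nΣy² − (Σy)² = 14946 − 14161 = 785
r = 9396 / √(123420 × 785) = 9396 / 9843.0026 ≈ 0.955

0.955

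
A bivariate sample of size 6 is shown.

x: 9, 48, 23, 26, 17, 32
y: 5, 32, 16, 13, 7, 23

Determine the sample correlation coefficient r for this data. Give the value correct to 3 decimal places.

0.972

n = 6, Σx = 155, Σy = 96, Σx² = 4903, Σy² = 2052, Σxy = 3142
nΣxy − ΣxΣy = 18852 − 14880 = 3972
nΣx² − (Σx)² = 29418 − 24025 = 5393; nΣy² − (Σy)² = 12312 − 9216 = 3096
r = 3972 / √(5393 × 3096) = 3972 / 4086.1630 ≈ 0.972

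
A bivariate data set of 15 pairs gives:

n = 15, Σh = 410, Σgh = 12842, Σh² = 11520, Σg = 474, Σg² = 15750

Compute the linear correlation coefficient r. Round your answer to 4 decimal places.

-0.2318

r = (nΣgh − ΣgΣh) / √[(nΣg² − (Σg)²)(nΣh² − (Σh)²)]
Numerator: 15×12842 − 474×410 = -1710
Denominator: √[(236250 − 224676)(172800 − 168100)] = √[11574 × 4700] = 7375.4864
r = -1710 / 7375.4864 ≈ -0.2318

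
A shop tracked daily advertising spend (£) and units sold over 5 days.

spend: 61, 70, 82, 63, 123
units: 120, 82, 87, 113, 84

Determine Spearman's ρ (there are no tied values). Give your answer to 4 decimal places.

Rank spend: 1, 3, 4, 2, 5
Rank units: 5, 1, 3, 4, 2
d = rank(spend) − rank(units): -4, 2, 1, -2, 3; Σd² = 34
ρ = 1 − 6Σd² / [n(n²−1)] = 1 − 6×34 / (5×24) = 1 − 204/120 ≈ -0.7000

-0.7000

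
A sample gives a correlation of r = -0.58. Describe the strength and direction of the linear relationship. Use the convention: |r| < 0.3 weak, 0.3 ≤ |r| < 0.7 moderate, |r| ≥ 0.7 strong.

moderate negative

r = -0.58 < 0 so the relationship is negative.
|r| = 0.58, which falls in the moderate range.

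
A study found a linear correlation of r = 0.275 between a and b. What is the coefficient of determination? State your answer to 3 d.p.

r² = (0.275)² = 0.076

0.076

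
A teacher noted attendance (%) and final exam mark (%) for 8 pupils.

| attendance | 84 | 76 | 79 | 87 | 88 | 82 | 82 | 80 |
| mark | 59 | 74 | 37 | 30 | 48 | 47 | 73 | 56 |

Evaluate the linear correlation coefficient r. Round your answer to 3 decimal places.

n = 8, Σx = 658, Σy = 424, Σx² = 54234, Σy² = 24204, Σxy = 34657
nΣxy − ΣxΣy = 277256 − 278992 = -1736
nΣx² − (Σx)² = 433872 − 432964 = 908; nΣy² − (Σy)² = 193632 − 179776 = 13856
r = -1736 / √(908 × 13856) = -1736 / 3547.0055 ≈ -0.489

-0.489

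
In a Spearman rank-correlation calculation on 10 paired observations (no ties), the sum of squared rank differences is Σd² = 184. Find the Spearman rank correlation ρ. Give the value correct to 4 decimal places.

ρ = 1 − 6Σd² / [n(n²−1)] = 1 − 6×184 / (10×99)
  = 1 − 1104/990 = 1 − 1.11515 ≈ -0.1152

-0.1152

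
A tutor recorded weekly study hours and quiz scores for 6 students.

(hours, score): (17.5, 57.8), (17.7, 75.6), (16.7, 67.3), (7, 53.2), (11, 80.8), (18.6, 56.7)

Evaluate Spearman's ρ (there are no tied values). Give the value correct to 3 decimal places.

Rank hours: 4, 5, 3, 1, 2, 6
Rank score: 3, 5, 4, 1, 6, 2
d = rank(hours) − rank(score): 1, 0, -1, 0, -4, 4; Σd² = 34
ρ = 1 − 6Σd² / [n(n²−1)] = 1 − 6×34 / (6×35) = 1 − 204/210 ≈ 0.029

0.029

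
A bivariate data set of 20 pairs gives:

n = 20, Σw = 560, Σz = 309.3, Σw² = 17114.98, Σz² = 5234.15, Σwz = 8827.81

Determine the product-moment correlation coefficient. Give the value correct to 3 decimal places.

0.208

r = (nΣwz − ΣwΣz) / √[(nΣw² − (Σw)²)(nΣz² − (Σz)²)]
Numerator: 20×8827.81 − 560×309.3 = 3348.2
Denominator: √[(342299.6 − 313600)(104683 − 95666.49)] = √[28699.6 × 9016.51] = 16086.3368
r = 3348.2 / 16086.3368 ≈ 0.208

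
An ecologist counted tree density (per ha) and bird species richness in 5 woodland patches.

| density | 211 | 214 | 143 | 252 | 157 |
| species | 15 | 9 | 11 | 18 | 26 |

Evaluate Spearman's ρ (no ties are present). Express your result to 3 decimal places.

0.000

Rank density: 3, 4, 1, 5, 2
Rank species: 3, 1, 2, 4, 5
d = rank(density) − rank(species): 0, 3, -1, 1, -3; Σd² = 20
ρ = 1 − 6Σd² / [n(n²−1)] = 1 − 6×20 / (5×24) = 1 − 120/120 ≈ 0.000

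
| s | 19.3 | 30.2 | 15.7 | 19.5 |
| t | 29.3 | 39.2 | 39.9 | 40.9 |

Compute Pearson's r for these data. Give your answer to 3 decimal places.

n = 4, Σs = 84.7, Σt = 149.3, Σs² = 1911.27, Σt² = 5659.95, Σst = 3173.31
nΣst − ΣsΣt = 12693.24 − 12645.71 = 47.53
nΣs² − (Σs)² = 7645.08 − 7174.09 = 470.99; nΣt² − (Σt)² = 22639.8 − 22290.49 = 349.31
r = 47.53 / √(470.99 × 349.31) = 47.53 / 405.6125 ≈ 0.117

0.117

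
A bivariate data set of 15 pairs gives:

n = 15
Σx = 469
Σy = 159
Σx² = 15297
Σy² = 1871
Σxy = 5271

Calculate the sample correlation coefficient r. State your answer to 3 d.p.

0.874

r = (nΣxy − ΣxΣy) / √[(nΣx² − (Σx)²)(nΣy² − (Σy)²)]
Numerator: 15×5271 − 469×159 = 4494
Denominator: √[(229455 − 219961)(28065 − 25281)] = √[9494 × 2784] = 5141.1376
r = 4494 / 5141.1376 ≈ 0.874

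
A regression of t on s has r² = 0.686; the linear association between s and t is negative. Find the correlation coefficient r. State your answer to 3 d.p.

-0.828

|r| = √0.686 = 0.828
The association is negative, so r = −0.828.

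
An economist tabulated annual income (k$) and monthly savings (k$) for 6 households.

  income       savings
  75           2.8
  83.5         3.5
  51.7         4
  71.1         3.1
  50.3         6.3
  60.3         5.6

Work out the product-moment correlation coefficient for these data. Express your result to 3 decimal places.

n = 6, Σx = 391.9, Σy = 25.3, Σx² = 26491.53, Σy² = 116.75, Σxy = 1584.03
nΣxy − ΣxΣy = 9504.18 − 9915.07 = -410.89
nΣx² − (Σx)² = 158949.18 − 153585.61 = 5363.57; nΣy² − (Σy)² = 700.5 − 640.09 = 60.41
r = -410.89 / √(5363.57 × 60.41) = -410.89 / 569.2216 ≈ -0.722

-0.722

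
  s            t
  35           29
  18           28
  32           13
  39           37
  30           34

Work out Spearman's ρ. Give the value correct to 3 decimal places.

Rank s: 4, 1, 3, 5, 2
Rank t: 3, 2, 1, 5, 4
d = rank(s) − rank(t): 1, -1, 2, 0, -2; Σd² = 10
ρ = 1 − 6Σd² / [n(n²−1)] = 1 − 6×10 / (5×24) = 1 − 60/120 ≈ 0.500

0.500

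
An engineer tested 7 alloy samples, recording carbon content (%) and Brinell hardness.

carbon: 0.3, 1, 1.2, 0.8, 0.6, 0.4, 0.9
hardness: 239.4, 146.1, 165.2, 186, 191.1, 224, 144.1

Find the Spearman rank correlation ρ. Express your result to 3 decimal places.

Rank carbon: 1, 6, 7, 4, 3, 2, 5
Rank hardness: 7, 2, 3, 4, 5, 6, 1
d = rank(carbon) − rank(hardness): -6, 4, 4, 0, -2, -4, 4; Σd² = 104
ρ = 1 − 6Σd² / [n(n²−1)] = 1 − 6×104 / (7×48) = 1 − 624/336 ≈ -0.857

-0.857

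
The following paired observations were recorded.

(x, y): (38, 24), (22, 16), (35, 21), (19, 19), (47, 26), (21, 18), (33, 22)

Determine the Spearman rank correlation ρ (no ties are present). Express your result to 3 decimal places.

0.821

Rank x: 6, 3, 5, 1, 7, 2, 4
Rank y: 6, 1, 4, 3, 7, 2, 5
d = rank(x) − rank(y): 0, 2, 1, -2, 0, 0, -1; Σd² = 10
ρ = 1 − 6Σd² / [n(n²−1)] = 1 − 6×10 / (7×48) = 1 − 60/336 ≈ 0.821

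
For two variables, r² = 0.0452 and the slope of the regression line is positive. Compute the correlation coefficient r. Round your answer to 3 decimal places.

|r| = √0.0452 = 0.213
The association is positive, so r = 0.213.

0.213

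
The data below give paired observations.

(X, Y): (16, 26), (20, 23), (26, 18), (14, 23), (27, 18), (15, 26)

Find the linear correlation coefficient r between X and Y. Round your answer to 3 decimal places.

-0.909

n = 6, ΣX = 118, ΣY = 134, ΣX² = 2482, ΣY² = 3058, ΣXY = 2542
nΣXY − ΣXΣY = 15252 − 15812 = -560
nΣX² − (ΣX)² = 14892 − 13924 = 968; nΣY² − (ΣY)² = 18348 − 17956 = 392
r = -560 / √(968 × 392) = -560 / 616.0000 ≈ -0.909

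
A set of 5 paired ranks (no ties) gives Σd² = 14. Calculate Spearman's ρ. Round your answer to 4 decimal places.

ρ = 1 − 6Σd² / [n(n²−1)] = 1 − 6×14 / (5×24)
  = 1 − 84/120 = 1 − 0.70000 ≈ 0.3000

0.3000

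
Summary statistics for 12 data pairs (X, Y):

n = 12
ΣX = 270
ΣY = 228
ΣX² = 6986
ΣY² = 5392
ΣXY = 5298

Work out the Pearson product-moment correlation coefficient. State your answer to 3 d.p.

0.171

r = (nΣXY − ΣXΣY) / √[(nΣX² − (ΣX)²)(nΣY² − (ΣY)²)]
Numerator: 12×5298 − 270×228 = 2016
Denominator: √[(83832 − 72900)(64704 − 51984)] = √[10932 × 12720] = 11792.1601
r = 2016 / 11792.1601 ≈ 0.171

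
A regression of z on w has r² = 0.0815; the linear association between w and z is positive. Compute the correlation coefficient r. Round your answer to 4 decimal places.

0.2855

|r| = √0.0815 = 0.2855
The association is positive, so r = 0.2855.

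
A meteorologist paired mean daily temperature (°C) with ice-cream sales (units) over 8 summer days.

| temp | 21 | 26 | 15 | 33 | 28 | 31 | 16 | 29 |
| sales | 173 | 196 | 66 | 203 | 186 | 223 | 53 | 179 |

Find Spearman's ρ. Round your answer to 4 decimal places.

Rank temp: 3, 4, 1, 8, 5, 7, 2, 6
Rank sales: 3, 6, 2, 7, 5, 8, 1, 4
d = rank(temp) − rank(sales): 0, -2, -1, 1, 0, -1, 1, 2; Σd² = 12
ρ = 1 − 6Σd² / [n(n²−1)] = 1 − 6×12 / (8×63) = 1 − 72/504 ≈ 0.8571

0.8571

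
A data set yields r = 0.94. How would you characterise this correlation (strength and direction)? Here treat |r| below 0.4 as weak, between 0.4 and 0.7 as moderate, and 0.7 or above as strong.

strong positive

r = 0.94 > 0 so the relationship is positive.
|r| = 0.94, which falls in the strong range.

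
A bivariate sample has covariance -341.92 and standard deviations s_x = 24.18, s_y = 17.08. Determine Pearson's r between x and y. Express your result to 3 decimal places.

r = Cov(x,y) / (s_x · s_y) = -341.92 / (24.18 × 17.08)
  = -341.92 / 412.9944 ≈ -0.828

-0.828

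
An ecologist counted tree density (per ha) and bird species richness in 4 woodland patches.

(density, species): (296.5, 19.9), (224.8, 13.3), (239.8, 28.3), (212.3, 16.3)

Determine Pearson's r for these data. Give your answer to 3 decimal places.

n = 4, Σx = 973.4, Σy = 77.8, Σx² = 241022.62, Σy² = 1639.48, Σxy = 19137.02
nΣxy − ΣxΣy = 76548.08 − 75730.52 = 817.56
nΣx² − (Σx)² = 964090.48 − 947507.56 = 16582.92; nΣy² − (Σy)² = 6557.92 − 6052.84 = 505.08
r = 817.56 / √(16582.92 × 505.08) = 817.56 / 2894.0804 ≈ 0.282

0.282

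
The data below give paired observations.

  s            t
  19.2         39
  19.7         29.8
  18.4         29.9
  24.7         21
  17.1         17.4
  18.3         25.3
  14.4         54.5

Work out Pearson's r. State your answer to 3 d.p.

-0.572

n = 7, Σs = 131.8, Σt = 216.9, Σs² = 2540.04, Σt² = 7657.15, Σst = 3950.05
nΣst − ΣsΣt = 27650.35 − 28587.42 = -937.07
nΣs² − (Σs)² = 17780.28 − 17371.24 = 409.04; nΣt² − (Σt)² = 53600.05 − 47045.61 = 6554.44
r = -937.07 / √(409.04 × 6554.44) = -937.07 / 1637.3845 ≈ -0.572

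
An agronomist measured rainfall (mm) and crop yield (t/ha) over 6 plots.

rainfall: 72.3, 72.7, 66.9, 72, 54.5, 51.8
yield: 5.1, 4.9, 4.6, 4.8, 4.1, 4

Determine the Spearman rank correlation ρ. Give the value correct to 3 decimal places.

0.943

Rank rainfall: 5, 6, 3, 4, 2, 1
Rank yield: 6, 5, 3, 4, 2, 1
d = rank(rainfall) − rank(yield): -1, 1, 0, 0, 0, 0; Σd² = 2
ρ = 1 − 6Σd² / [n(n²−1)] = 1 − 6×2 / (6×35) = 1 − 12/210 ≈ 0.943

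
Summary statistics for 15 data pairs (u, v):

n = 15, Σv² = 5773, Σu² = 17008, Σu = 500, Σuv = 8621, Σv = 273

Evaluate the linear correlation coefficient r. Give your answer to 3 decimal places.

-0.914

r = (nΣuv − ΣuΣv) / √[(nΣu² − (Σu)²)(nΣv² − (Σv)²)]
Numerator: 15×8621 − 500×273 = -7185
Denominator: √[(255120 − 250000)(86595 − 74529)] = √[5120 × 12066] = 7859.8931
r = -7185 / 7859.8931 ≈ -0.914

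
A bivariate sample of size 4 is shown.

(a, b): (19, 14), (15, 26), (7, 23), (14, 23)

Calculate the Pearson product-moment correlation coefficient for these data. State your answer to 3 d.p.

n = 4, Σa = 55, Σb = 86, Σa² = 831, Σb² = 1930, Σab = 1139
nΣab − ΣaΣb = 4556 − 4730 = -174
nΣa² − (Σa)² = 3324 − 3025 = 299; nΣb² − (Σb)² = 7720 − 7396 = 324
r = -174 / √(299 × 324) = -174 / 311.2491 ≈ -0.559

-0.559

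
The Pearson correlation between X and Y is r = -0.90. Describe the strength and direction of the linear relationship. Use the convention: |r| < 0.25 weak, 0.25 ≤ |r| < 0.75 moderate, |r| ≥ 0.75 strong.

r = -0.90 < 0 so the relationship is negative.
|r| = 0.90, which falls in the strong range.

strong negative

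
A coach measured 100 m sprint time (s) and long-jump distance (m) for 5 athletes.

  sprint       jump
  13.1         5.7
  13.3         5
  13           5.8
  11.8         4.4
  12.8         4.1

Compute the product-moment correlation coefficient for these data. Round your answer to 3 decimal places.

0.544

n = 5, Σx = 64, Σy = 25, Σx² = 820.58, Σy² = 127.3, Σxy = 320.97
nΣxy − ΣxΣy = 1604.85 − 1600 = 4.85
nΣx² − (Σx)² = 4102.9 − 4096 = 6.9; nΣy² − (Σy)² = 636.5 − 625 = 11.5
r = 4.85 / √(6.9 × 11.5) = 4.85 / 8.9079 ≈ 0.544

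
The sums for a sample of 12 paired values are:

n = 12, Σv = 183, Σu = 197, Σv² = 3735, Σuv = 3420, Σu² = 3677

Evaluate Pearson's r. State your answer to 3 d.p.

0.643

r = (nΣuv − ΣuΣv) / √[(nΣu² − (Σu)²)(nΣv² − (Σv)²)]
Numerator: 12×3420 − 197×183 = 4989
Denominator: √[(44124 − 38809)(44820 − 33489)] = √[5315 × 11331] = 7760.4294
r = 4989 / 7760.4294 ≈ 0.643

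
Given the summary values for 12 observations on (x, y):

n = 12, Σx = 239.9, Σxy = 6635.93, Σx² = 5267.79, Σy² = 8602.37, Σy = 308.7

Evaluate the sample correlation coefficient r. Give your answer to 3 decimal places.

r = (nΣxy − ΣxΣy) / √[(nΣx² − (Σx)²)(nΣy² − (Σy)²)]
Numerator: 12×6635.93 − 239.9×308.7 = 5574.03
Denominator: √[(63213.48 − 57552.01)(103228.44 − 95295.69)] = √[5661.47 × 7932.75] = 6701.5689
r = 5574.03 / 6701.5689 ≈ 0.832

0.832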